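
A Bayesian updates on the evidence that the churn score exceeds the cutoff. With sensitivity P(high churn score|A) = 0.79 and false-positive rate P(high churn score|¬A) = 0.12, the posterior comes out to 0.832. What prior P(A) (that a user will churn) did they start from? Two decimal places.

P(A) = 0.43

In odds form, posterior odds = prior odds × likelihood ratio, so prior odds = posterior odds ÷ LR.
Posterior odds = 0.832/(1−0.832) = 4.9524. LR = 0.79/0.12 = 6.5833.
Prior odds = 4.9524/6.5833 = 0.7523, so P(A) = 0.7523/(1+0.7523) ≈ 0.43.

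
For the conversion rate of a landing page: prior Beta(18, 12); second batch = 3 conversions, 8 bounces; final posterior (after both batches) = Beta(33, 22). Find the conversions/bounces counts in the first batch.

Because Beta–binomial updating is additive in the counts, the combined data contributed (α_post−α_prior, β_post−β_prior) successes and failures.
Total across both batches: 33−18=15 conversions, 22−12=10 bounces.
Subtract the second batch: 15−3=12 conversions and 10−8=2 bounces.

12 conversions and 2 bounces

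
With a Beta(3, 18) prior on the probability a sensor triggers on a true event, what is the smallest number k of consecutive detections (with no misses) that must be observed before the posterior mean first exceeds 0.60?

k = 25

After k detections and 0 misses the posterior is Beta(3+k, 18), with mean (3+k)/(3+18+k).
Set (3+k)/(21+k) > 0.60 and solve: k > (0.60·21 − 3)/(1 − 0.60) = 24.000.
The smallest integer exceeding 24.000 is 25, and checking k=25: (28)/(46) = 0.6087 > 0.60.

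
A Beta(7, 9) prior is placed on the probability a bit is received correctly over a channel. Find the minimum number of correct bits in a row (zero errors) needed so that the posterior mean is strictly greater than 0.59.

k = 6

After k correct bits and 0 errors the posterior is Beta(7+k, 9), with mean (7+k)/(7+9+k).
Set (7+k)/(16+k) > 0.59 and solve: k > (0.59·16 − 7)/(1 − 0.59) = 5.951.
The smallest integer exceeding 5.951 is 6.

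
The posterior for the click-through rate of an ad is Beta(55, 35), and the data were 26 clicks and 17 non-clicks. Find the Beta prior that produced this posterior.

A Beta(α, β) prior with s successes and f failures in binomial data gives a Beta(α+s, β+f) posterior.
Subtract the data counts: 55−26=29, 35−17=18.

Beta(29, 18)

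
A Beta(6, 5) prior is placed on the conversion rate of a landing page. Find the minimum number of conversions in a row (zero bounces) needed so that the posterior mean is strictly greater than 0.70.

k = 6

After k conversions and 0 bounces the posterior is Beta(6+k, 5), with mean (6+k)/(6+5+k).
Set (6+k)/(11+k) > 0.70 and solve: k > (0.70·11 − 6)/(1 − 0.70) = 5.667.
The smallest integer exceeding 5.667 is 6, and checking k=6: (12)/(17) = 0.7059 > 0.70.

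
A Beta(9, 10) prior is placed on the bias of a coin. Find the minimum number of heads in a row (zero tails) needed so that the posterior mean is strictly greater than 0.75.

After k heads and 0 tails the posterior is Beta(9+k, 10), with mean (9+k)/(9+10+k).
Set (9+k)/(19+k) > 0.75 and solve: k > (0.75·19 − 9)/(1 − 0.75) = 21.000.
The smallest integer exceeding 21.000 is 22.

k = 22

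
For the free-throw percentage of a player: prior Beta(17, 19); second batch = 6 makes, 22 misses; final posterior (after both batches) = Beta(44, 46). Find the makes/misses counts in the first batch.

Sequential conjugate updates are equivalent to a single update on the pooled data, so total successes = posterior α − prior α and total failures = posterior β − prior β.
Total across both batches: 44−17=27 makes, 46−19=27 misses.
Subtract the second batch: 27−6=21 makes and 27−22=5 misses.

21 makes and 5 misses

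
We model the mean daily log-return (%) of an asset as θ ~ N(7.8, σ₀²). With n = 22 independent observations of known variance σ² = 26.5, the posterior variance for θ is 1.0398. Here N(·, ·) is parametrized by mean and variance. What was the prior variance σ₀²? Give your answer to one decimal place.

σ₀² = 7.6

Posterior precision equals prior precision plus data precision: 1/σ_n² = 1/σ₀² + n/σ².
So 1/σ₀² = 1/1.0398 − 22/26.5 = 0.961723 − 0.830189 = 0.131534.
Hence σ₀² = 1/0.131534 ≈ 7.6.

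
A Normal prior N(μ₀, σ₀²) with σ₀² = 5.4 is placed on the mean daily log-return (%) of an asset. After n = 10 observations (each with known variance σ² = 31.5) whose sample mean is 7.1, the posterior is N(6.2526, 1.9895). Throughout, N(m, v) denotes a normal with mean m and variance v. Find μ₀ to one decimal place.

With known observation variance, the Normal–Normal posterior has precision τ_n = τ₀ + n/σ² and mean μ_n = (τ₀μ₀ + (n/σ²)x̄)/τ_n.
Here τ₀ = 1/5.4 = 0.185185 and τ_data = 10/31.5 = 0.317460, so τ_n = 0.502645.
Rearranging for μ₀: μ₀ = (μ_n·τ_n − τ_data·x̄)/τ₀ = (6.2526·0.502645 − 0.317460·7.1) / 0.185185 = 0.888872/0.185185 ≈ 4.8.

μ₀ = 4.8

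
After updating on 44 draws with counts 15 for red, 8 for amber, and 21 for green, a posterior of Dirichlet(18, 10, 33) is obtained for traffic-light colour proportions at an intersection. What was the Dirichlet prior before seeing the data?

Dirichlet(3, 2, 12)

For a Dirichlet(α) prior with multinomial counts c, the posterior is Dirichlet(α + c) componentwise.
Subtract each count from the matching posterior parameter: 18−15=3, 10−8=2, 33−21=12.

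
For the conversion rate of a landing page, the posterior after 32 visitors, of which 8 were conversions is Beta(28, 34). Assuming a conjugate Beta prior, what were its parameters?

Beta(20, 10)

A Beta(α, β) prior with s successes and f failures in binomial data gives a Beta(α+s, β+f) posterior.
So α = 28 − 8 = 20 and β = 34 − 24 = 10.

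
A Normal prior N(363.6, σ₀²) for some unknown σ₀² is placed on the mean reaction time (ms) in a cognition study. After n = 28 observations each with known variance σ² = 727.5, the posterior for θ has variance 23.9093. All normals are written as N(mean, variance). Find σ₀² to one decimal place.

σ₀² = 299.7

For the Normal–Normal model with known σ², precisions add: τ_n = τ₀ + n/σ².
So 1/σ₀² = 1/23.9093 − 28/727.5 = 0.041825 − 0.038488 = 0.003337.
Hence σ₀² = 1/0.003337 ≈ 299.7.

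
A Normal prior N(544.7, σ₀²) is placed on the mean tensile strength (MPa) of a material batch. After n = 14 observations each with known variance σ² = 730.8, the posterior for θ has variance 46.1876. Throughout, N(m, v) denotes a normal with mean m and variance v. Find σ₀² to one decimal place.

For the Normal–Normal model with known σ², precisions add: τ_n = τ₀ + n/σ².
So 1/σ₀² = 1/46.1876 − 14/730.8 = 0.021651 − 0.019157 = 0.002494.
Hence σ₀² = 1/0.002494 ≈ 401.0.

σ₀² = 401.0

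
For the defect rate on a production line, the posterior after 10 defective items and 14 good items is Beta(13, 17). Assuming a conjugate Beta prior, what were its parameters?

Under Beta–binomial conjugacy the posterior parameters are (α+s, β+f).
Subtract the data counts: 13−10=3, 17−14=3.

Beta(3, 3)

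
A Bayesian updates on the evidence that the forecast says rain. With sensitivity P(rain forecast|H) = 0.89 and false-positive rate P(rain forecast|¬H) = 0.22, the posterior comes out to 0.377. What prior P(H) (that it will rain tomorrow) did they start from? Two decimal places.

P(H) = 0.13

Bayes' rule in odds form gives O(H|E) = O(H)·[P(E|H)/P(E|¬H)], hence O(H) = O(H|E)/LR.
Posterior odds = 0.377/(1−0.377) = 0.6051. LR = 0.89/0.22 = 4.0455.
Prior odds = 0.6051/4.0455 = 0.1496, so P(H) = 0.1496/(1+0.1496) ≈ 0.13.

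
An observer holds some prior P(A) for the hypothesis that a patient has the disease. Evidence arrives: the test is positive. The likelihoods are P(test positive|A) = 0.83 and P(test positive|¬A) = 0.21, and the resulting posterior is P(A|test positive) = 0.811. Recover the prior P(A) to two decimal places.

P(A) = 0.52

In odds form, posterior odds = prior odds × likelihood ratio, so prior odds = posterior odds ÷ LR.
Posterior odds = 0.811/(1−0.811) = 4.2910. LR = 0.83/0.21 = 3.9524.
Prior odds = 4.2910/3.9524 = 1.0857, so P(A) = 1.0857/(1+1.0857) ≈ 0.52.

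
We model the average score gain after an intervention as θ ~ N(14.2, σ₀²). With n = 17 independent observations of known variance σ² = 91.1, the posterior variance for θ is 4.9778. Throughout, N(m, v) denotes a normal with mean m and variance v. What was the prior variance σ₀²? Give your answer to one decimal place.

Posterior precision equals prior precision plus data precision: 1/σ_n² = 1/σ₀² + n/σ².
So 1/σ₀² = 1/4.9778 − 17/91.1 = 0.200892 − 0.186608 = 0.014284.
Hence σ₀² = 1/0.014284 ≈ 70.0.

σ₀² = 70.0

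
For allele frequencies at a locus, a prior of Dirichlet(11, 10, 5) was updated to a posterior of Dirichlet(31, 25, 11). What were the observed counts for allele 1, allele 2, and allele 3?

For a Dirichlet(α) prior with multinomial counts c, the posterior is Dirichlet(α + c) componentwise.
Counts are posterior − prior componentwise: 31−11=20, 25−10=15, 11−5=6.

counts (20, 15, 6)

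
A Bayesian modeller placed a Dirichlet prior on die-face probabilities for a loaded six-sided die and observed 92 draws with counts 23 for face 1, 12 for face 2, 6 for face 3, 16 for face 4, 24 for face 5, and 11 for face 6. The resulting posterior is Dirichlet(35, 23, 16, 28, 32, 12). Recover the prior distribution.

For a Dirichlet(α) prior with multinomial counts c, the posterior is Dirichlet(α + c) componentwise.
Subtract each count from the matching posterior parameter: 35−23=12, 23−12=11, 16−6=10, 28−16=12, 32−24=8, 12−11=1.

Dirichlet(12, 11, 10, 12, 8, 1)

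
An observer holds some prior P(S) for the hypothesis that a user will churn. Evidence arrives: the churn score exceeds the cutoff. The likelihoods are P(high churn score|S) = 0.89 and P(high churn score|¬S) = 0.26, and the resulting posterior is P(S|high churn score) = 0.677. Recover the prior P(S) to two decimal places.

In odds form, posterior odds = prior odds × likelihood ratio, so prior odds = posterior odds ÷ LR.
Posterior odds = 0.677/(1−0.677) = 2.0960. LR = 0.89/0.26 = 3.4231.
Prior odds = 2.0960/3.4231 = 0.6123, so P(S) = 0.6123/(1+0.6123) ≈ 0.38.

P(S) = 0.38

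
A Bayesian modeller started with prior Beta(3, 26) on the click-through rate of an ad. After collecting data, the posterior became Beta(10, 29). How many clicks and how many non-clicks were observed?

Under Beta–binomial conjugacy the posterior parameters are (a+s, b+f).
Match parameters: s=10−3=7, f=29−26=3.

7 clicks and 3 non-clicks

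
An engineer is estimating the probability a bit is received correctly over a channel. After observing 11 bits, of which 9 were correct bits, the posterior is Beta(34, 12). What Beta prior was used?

Beta(25, 10)

Beta is conjugate to the binomial likelihood: posterior = Beta(a+s, b+f).
Subtract the data counts: 34−9=25, 12−2=10.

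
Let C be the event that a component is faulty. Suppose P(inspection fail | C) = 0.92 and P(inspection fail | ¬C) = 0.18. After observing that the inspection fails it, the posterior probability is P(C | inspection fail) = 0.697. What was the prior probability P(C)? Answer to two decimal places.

P(C) = 0.31

Bayes' rule in odds form gives O(C|E) = O(C)·[P(E|C)/P(E|¬C)], hence O(C) = O(C|E)/LR.
Posterior odds = 0.697/(1−0.697) = 2.3003. LR = 0.92/0.18 = 5.1111.
Prior odds = 2.3003/5.1111 = 0.4501, so P(C) = 0.4501/(1+0.4501) ≈ 0.31.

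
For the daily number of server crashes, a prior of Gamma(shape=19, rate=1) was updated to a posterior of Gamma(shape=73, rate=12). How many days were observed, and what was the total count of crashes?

A Gamma(α, β) prior (rate parametrization) on a Poisson rate with n observations summing to S gives posterior Gamma(α+S, β+n).
Matching: Σxᵢ = 73 − 19 = 54 and n = 12 − 1 = 11.

n = 11 days with total 54 crashes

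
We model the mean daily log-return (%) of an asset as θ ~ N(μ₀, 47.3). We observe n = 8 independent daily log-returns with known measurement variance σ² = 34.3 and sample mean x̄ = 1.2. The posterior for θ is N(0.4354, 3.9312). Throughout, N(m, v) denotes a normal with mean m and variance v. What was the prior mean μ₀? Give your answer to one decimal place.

The posterior mean is a precision-weighted average: μ_n = (τ₀μ₀ + τ_data·x̄)/(τ₀+τ_data), with τ₀=1/σ₀² and τ_data=n/σ².
Here τ₀ = 1/47.3 = 0.021142 and τ_data = 8/34.3 = 0.233236, so τ_n = 0.254378.
Rearranging for μ₀: μ₀ = (μ_n·τ_n − τ_data·x̄)/τ₀ = (0.4354·0.254378 − 0.233236·1.2) / 0.021142 = -0.169127/0.021142 ≈ -8.0.

μ₀ = -8.0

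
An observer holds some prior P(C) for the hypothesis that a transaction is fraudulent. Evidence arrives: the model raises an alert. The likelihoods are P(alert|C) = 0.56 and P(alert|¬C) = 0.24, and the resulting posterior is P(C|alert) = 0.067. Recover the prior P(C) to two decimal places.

In odds form, posterior odds = prior odds × likelihood ratio, so prior odds = posterior odds ÷ LR.
Posterior odds = 0.067/(1−0.067) = 0.0718. LR = 0.56/0.24 = 2.3333.
Prior odds = 0.0718/2.3333 = 0.0308, so P(C) = 0.0308/(1+0.0308) ≈ 0.03.

P(C) = 0.03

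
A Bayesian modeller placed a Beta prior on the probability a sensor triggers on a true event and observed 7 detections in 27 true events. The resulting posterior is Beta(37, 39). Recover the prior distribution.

A Beta(α, β) prior with s successes and f failures in binomial data gives a Beta(α+s, β+f) posterior.
Subtract the data counts: 37−7=30, 39−20=19.

Beta(30, 19)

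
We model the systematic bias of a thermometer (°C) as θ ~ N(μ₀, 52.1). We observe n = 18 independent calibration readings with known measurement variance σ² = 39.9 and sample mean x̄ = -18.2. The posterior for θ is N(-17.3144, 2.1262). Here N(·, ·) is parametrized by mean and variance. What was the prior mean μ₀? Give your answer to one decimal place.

With known observation variance, the Normal–Normal posterior has precision τ_n = τ₀ + n/σ² and mean μ_n = (τ₀μ₀ + (n/σ²)x̄)/τ_n.
Here τ₀ = 1/52.1 = 0.019194 and τ_data = 18/39.9 = 0.451128, so τ_n = 0.470322.
Rearranging for μ₀: μ₀ = (μ_n·τ_n − τ_data·x̄)/τ₀ = (-17.3144·0.470322 − 0.451128·-18.2) / 0.019194 = 0.067186/0.019194 ≈ 3.5.

μ₀ = 3.5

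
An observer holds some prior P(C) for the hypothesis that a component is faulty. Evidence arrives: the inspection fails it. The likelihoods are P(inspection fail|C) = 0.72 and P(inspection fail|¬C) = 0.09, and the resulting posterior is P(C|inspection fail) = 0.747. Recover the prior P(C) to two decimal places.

P(C) = 0.27

Bayes' rule in odds form gives O(C|E) = O(C)·[P(E|C)/P(E|¬C)], hence O(C) = O(C|E)/LR.
Posterior odds = 0.747/(1−0.747) = 2.9526. LR = 0.72/0.09 = 8.0000.
Prior odds = 2.9526/8.0000 = 0.3691, so P(C) = 0.3691/(1+0.3691) ≈ 0.27.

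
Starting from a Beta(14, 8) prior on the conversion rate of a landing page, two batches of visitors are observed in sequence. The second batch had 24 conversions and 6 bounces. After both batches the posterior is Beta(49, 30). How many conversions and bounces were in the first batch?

Sequential conjugate updates are equivalent to a single update on the pooled data, so total successes = posterior α − prior α and total failures = posterior β − prior β.
Total across both batches: 49−14=35 conversions, 30−8=22 bounces.
Subtract the second batch: 35−24=11 conversions and 22−6=16 bounces.

11 conversions and 16 bounces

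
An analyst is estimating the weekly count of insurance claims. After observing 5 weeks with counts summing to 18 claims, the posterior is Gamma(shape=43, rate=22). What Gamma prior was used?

A Gamma(α, β) prior (rate parametrization) on a Poisson rate with n observations summing to S gives posterior Gamma(α+S, β+n).
So α = 43 − 18 = 25 and β = 22 − 5 = 17.

Gamma(shape=25, rate=17)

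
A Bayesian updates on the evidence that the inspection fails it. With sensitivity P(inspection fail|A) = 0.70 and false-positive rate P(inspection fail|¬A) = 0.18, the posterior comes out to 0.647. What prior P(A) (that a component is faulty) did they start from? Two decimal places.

P(A) = 0.32

Bayes' rule in odds form gives O(A|E) = O(A)·[P(E|A)/P(E|¬A)], hence O(A) = O(A|E)/LR.
Posterior odds = 0.647/(1−0.647) = 1.8329. LR = 0.70/0.18 = 3.8889.
Prior odds = 1.8329/3.8889 = 0.4713, so P(A) = 0.4713/(1+0.4713) ≈ 0.32.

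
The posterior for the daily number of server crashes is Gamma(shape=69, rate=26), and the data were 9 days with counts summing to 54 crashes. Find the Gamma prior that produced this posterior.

Gamma(shape=15, rate=17)

A Gamma(α, β) prior (rate parametrization) on a Poisson rate with n observations summing to S gives posterior Gamma(α+S, β+n).
So α = 69 − 54 = 15 and β = 26 − 9 = 17.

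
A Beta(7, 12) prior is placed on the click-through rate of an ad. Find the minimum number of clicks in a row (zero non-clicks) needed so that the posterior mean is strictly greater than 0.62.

After k clicks and 0 non-clicks the posterior is Beta(7+k, 12), with mean (7+k)/(7+12+k).
Set (7+k)/(19+k) > 0.62 and solve: k > (0.62·19 − 7)/(1 − 0.62) = 12.579.
The smallest integer exceeding 12.579 is 13.

k = 13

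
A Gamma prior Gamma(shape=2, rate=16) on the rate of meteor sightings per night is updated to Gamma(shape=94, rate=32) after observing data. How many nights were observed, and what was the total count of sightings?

n = 16 nights with total 92 sightings

A Gamma(α, β) prior (rate parametrization) on a Poisson rate with n observations summing to S gives posterior Gamma(α+S, β+n).
Matching: Σxᵢ = 94 − 2 = 92 and n = 32 − 16 = 16.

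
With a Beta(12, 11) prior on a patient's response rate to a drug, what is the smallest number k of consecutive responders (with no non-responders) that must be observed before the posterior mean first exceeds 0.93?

After k responders and 0 non-responders the posterior is Beta(12+k, 11), with mean (12+k)/(12+11+k).
Set (12+k)/(23+k) > 0.93 and solve: k > (0.93·23 − 12)/(1 − 0.93) = 134.143.
The smallest integer exceeding 134.143 is 135, and checking k=135: (147)/(158) = 0.9304 > 0.93.

k = 135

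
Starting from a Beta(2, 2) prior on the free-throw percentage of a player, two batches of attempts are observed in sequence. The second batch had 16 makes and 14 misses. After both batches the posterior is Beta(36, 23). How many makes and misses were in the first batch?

18 makes and 7 misses

Sequential conjugate updates are equivalent to a single update on the pooled data, so total successes = posterior α − prior α and total failures = posterior β − prior β.
Total across both batches: 36−2=34 makes, 23−2=21 misses.
Subtract the second batch: 34−16=18 makes and 21−14=7 misses.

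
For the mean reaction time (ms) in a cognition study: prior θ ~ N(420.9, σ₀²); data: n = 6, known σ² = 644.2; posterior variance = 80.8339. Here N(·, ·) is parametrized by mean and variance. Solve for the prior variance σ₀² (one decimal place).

For the Normal–Normal model with known σ², precisions add: τ_n = τ₀ + n/σ².
So 1/σ₀² = 1/80.8339 − 6/644.2 = 0.012371 − 0.009314 = 0.003057.
Hence σ₀² = 1/0.003057 ≈ 327.1.

σ₀² = 327.1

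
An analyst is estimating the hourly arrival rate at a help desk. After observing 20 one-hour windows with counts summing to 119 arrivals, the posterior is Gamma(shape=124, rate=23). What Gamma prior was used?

Gamma(shape=5, rate=3)

A Gamma(α, β) prior (rate parametrization) on a Poisson rate with n observations summing to S gives posterior Gamma(α+S, β+n).
So α = 124 − 119 = 5 and β = 23 − 20 = 3.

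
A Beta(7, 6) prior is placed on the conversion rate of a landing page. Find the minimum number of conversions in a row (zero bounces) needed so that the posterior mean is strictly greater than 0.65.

k = 5

After k conversions and 0 bounces the posterior is Beta(7+k, 6), with mean (7+k)/(7+6+k).
Set (7+k)/(13+k) > 0.65 and solve: k > (0.65·13 − 7)/(1 − 0.65) = 4.143.
The smallest integer exceeding 4.143 is 5, and checking k=5: (12)/(18) = 0.6667 > 0.65.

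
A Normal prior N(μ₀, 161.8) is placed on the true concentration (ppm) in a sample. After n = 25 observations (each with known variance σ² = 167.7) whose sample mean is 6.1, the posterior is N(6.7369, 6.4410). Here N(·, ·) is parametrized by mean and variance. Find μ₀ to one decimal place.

μ₀ = 22.1

With known observation variance, the Normal–Normal posterior has precision τ_n = τ₀ + n/σ² and mean μ_n = (τ₀μ₀ + (n/σ²)x̄)/τ_n.
Here τ₀ = 1/161.8 = 0.006180 and τ_data = 25/167.7 = 0.149076, so τ_n = 0.155256.
Rearranging for μ₀: μ₀ = (μ_n·τ_n − τ_data·x̄)/τ₀ = (6.7369·0.155256 − 0.149076·6.1) / 0.006180 = 0.136581/0.006180 ≈ 22.1.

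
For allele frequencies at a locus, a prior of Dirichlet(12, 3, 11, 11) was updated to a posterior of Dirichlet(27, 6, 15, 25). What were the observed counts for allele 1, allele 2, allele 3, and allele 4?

For a Dirichlet(α) prior with multinomial counts c, the posterior is Dirichlet(α + c) componentwise.
Counts are posterior − prior componentwise: 27−12=15, 6−3=3, 15−11=4, 25−11=14.

counts (15, 3, 4, 14)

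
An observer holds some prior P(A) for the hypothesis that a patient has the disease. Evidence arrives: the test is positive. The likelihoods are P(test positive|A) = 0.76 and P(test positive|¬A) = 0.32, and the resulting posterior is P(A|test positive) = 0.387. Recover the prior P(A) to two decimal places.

Bayes' rule in odds form gives O(A|E) = O(A)·[P(E|A)/P(E|¬A)], hence O(A) = O(A|E)/LR.
Posterior odds = 0.387/(1−0.387) = 0.6313. LR = 0.76/0.32 = 2.3750.
Prior odds = 0.6313/2.3750 = 0.2658, so P(A) = 0.2658/(1+0.2658) ≈ 0.21.

P(A) = 0.21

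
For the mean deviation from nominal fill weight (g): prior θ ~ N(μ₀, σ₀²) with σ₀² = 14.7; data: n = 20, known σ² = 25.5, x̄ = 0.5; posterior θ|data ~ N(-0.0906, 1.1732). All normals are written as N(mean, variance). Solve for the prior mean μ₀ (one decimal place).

μ₀ = -6.9

With known observation variance, the Normal–Normal posterior has precision τ_n = τ₀ + n/σ² and mean μ_n = (τ₀μ₀ + (n/σ²)x̄)/τ_n.
Here τ₀ = 1/14.7 = 0.068027 and τ_data = 20/25.5 = 0.784314, so τ_n = 0.852341.
Rearranging for μ₀: μ₀ = (μ_n·τ_n − τ_data·x̄)/τ₀ = (-0.0906·0.852341 − 0.784314·0.5) / 0.068027 = -0.469379/0.068027 ≈ -6.9.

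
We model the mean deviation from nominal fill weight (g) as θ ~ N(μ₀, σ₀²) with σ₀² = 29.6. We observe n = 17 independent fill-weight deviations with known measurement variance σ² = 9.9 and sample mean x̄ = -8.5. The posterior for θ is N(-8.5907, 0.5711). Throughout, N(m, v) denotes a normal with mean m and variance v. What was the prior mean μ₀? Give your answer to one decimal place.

μ₀ = -13.2

With known observation variance, the Normal–Normal posterior has precision τ_n = τ₀ + n/σ² and mean μ_n = (τ₀μ₀ + (n/σ²)x̄)/τ_n.
Here τ₀ = 1/29.6 = 0.033784 and τ_data = 17/9.9 = 1.717172, so τ_n = 1.750956.
Rearranging for μ₀: μ₀ = (μ_n·τ_n − τ_data·x̄)/τ₀ = (-8.5907·1.750956 − 1.717172·-8.5) / 0.033784 = -0.445976/0.033784 ≈ -13.2.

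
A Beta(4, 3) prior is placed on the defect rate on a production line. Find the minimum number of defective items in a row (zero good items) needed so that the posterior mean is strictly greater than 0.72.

After k defective items and 0 good items the posterior is Beta(4+k, 3), with mean (4+k)/(4+3+k).
Set (4+k)/(7+k) > 0.72 and solve: k > (0.72·7 − 4)/(1 − 0.72) = 3.714.
The smallest integer exceeding 3.714 is 4, and checking k=4: (8)/(11) = 0.7273 > 0.72.

k = 4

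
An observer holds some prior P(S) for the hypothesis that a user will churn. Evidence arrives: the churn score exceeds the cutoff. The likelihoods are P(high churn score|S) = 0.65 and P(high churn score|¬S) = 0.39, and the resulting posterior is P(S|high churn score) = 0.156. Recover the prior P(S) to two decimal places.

Bayes' rule in odds form gives O(S|E) = O(S)·[P(E|S)/P(E|¬S)], hence O(S) = O(S|E)/LR.
Posterior odds = 0.156/(1−0.156) = 0.1848. LR = 0.65/0.39 = 1.6667.
Prior odds = 0.1848/1.6667 = 0.1109, so P(S) = 0.1109/(1+0.1109) ≈ 0.10.

P(S) = 0.10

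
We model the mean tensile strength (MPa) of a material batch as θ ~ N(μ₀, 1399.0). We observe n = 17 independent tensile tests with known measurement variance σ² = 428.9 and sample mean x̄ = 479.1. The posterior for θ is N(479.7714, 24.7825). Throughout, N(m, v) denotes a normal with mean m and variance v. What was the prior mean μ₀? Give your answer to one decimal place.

The posterior mean is a precision-weighted average: μ_n = (τ₀μ₀ + τ_data·x̄)/(τ₀+τ_data), with τ₀=1/σ₀² and τ_data=n/σ².
Here τ₀ = 1/1399.0 = 0.000715 and τ_data = 17/428.9 = 0.039636, so τ_n = 0.040351.
Rearranging for μ₀: μ₀ = (μ_n·τ_n − τ_data·x̄)/τ₀ = (479.7714·0.040351 − 0.039636·479.1) / 0.000715 = 0.369648/0.000715 ≈ 517.0.

μ₀ = 517.0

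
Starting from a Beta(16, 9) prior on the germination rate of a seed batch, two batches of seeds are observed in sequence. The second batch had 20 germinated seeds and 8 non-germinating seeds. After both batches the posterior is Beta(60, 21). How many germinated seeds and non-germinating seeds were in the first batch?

Sequential conjugate updates are equivalent to a single update on the pooled data, so total successes = posterior α − prior α and total failures = posterior β − prior β.
Total across both batches: 60−16=44 germinated seeds, 21−9=12 non-germinating seeds.
Subtract the second batch: 44−20=24 germinated seeds and 12−8=4 non-germinating seeds.

24 germinated seeds and 4 non-germinating seeds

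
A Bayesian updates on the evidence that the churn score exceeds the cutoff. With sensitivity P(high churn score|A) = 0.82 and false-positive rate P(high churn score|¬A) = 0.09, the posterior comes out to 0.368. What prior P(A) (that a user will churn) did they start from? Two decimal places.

P(A) = 0.06

Bayes' rule in odds form gives O(A|E) = O(A)·[P(E|A)/P(E|¬A)], hence O(A) = O(A|E)/LR.
Posterior odds = 0.368/(1−0.368) = 0.5823. LR = 0.82/0.09 = 9.1111.
Prior odds = 0.5823/9.1111 = 0.0639, so P(A) = 0.0639/(1+0.0639) ≈ 0.06.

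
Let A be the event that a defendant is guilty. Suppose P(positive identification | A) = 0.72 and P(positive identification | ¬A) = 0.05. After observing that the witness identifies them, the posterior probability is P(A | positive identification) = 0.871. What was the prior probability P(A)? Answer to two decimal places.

P(A) = 0.32

Bayes' rule in odds form gives O(A|E) = O(A)·[P(E|A)/P(E|¬A)], hence O(A) = O(A|E)/LR.
Posterior odds = 0.871/(1−0.871) = 6.7519. LR = 0.72/0.05 = 14.4000.
Prior odds = 6.7519/14.4000 = 0.4689, so P(A) = 0.4689/(1+0.4689) ≈ 0.32.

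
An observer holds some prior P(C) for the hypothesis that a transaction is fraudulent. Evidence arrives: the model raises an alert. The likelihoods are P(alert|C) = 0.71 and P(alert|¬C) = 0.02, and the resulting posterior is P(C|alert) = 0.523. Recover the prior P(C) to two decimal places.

In odds form, posterior odds = prior odds × likelihood ratio, so prior odds = posterior odds ÷ LR.
Posterior odds = 0.523/(1−0.523) = 1.0964. LR = 0.71/0.02 = 35.5000.
Prior odds = 1.0964/35.5000 = 0.0309, so P(C) = 0.0309/(1+0.0309) ≈ 0.03.

P(C) = 0.03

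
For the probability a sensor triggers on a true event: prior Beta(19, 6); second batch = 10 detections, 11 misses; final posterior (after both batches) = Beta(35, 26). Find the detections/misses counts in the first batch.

Sequential conjugate updates are equivalent to a single update on the pooled data, so total successes = posterior α − prior α and total failures = posterior β − prior β.
Total across both batches: 35−19=16 detections, 26−6=20 misses.
Subtract the second batch: 16−10=6 detections and 20−11=9 misses.

6 detections and 9 misses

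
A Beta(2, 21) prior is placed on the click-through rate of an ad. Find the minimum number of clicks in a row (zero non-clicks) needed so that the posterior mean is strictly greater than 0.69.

k = 45

After k clicks and 0 non-clicks the posterior is Beta(2+k, 21), with mean (2+k)/(2+21+k).
Set (2+k)/(23+k) > 0.69 and solve: k > (0.69·23 − 2)/(1 − 0.69) = 44.742.
The smallest integer exceeding 44.742 is 45.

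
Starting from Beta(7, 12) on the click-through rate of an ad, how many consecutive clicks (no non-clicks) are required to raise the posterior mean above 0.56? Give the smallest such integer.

k = 9

After k clicks and 0 non-clicks the posterior is Beta(7+k, 12), with mean (7+k)/(7+12+k).
Set (7+k)/(19+k) > 0.56 and solve: k > (0.56·19 − 7)/(1 − 0.56) = 8.273.
The smallest integer exceeding 8.273 is 9.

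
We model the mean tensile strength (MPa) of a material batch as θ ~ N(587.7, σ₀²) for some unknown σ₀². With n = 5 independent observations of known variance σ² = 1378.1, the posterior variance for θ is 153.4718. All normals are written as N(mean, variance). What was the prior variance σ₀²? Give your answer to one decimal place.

For the Normal–Normal model with known σ², precisions add: τ_n = τ₀ + n/σ².
So 1/σ₀² = 1/153.4718 − 5/1378.1 = 0.006516 − 0.003628 = 0.002888.
Hence σ₀² = 1/0.002888 ≈ 346.3.

σ₀² = 346.3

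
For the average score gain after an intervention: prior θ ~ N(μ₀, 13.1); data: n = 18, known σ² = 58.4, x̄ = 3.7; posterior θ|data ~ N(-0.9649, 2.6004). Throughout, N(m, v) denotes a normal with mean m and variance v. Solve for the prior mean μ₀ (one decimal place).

The posterior mean is a precision-weighted average: μ_n = (τ₀μ₀ + τ_data·x̄)/(τ₀+τ_data), with τ₀=1/σ₀² and τ_data=n/σ².
Here τ₀ = 1/13.1 = 0.076336 and τ_data = 18/58.4 = 0.308219, so τ_n = 0.384555.
Rearranging for μ₀: μ₀ = (μ_n·τ_n − τ_data·x̄)/τ₀ = (-0.9649·0.384555 − 0.308219·3.7) / 0.076336 = -1.511467/0.076336 ≈ -19.8.

μ₀ = -19.8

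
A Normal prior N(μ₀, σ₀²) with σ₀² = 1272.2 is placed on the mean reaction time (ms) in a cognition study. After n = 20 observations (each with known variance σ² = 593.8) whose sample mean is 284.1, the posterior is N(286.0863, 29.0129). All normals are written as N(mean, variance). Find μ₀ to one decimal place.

With known observation variance, the Normal–Normal posterior has precision τ_n = τ₀ + n/σ² and mean μ_n = (τ₀μ₀ + (n/σ²)x̄)/τ_n.
Here τ₀ = 1/1272.2 = 0.000786 and τ_data = 20/593.8 = 0.033681, so τ_n = 0.034467.
Rearranging for μ₀: μ₀ = (μ_n·τ_n − τ_data·x̄)/τ₀ = (286.0863·0.034467 − 0.033681·284.1) / 0.000786 = 0.291764/0.000786 ≈ 371.2.

μ₀ = 371.2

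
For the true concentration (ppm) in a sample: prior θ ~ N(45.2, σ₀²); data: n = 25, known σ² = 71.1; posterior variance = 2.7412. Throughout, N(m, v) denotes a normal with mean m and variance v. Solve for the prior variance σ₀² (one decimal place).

σ₀² = 75.8

Posterior precision equals prior precision plus data precision: 1/σ_n² = 1/σ₀² + n/σ².
So 1/σ₀² = 1/2.7412 − 25/71.1 = 0.364804 − 0.351617 = 0.013187.
Hence σ₀² = 1/0.013187 ≈ 75.8.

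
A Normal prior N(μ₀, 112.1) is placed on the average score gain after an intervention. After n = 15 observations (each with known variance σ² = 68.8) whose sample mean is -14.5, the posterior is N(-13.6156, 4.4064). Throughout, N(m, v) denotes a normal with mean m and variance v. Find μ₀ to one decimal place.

μ₀ = 8.0

The posterior mean is a precision-weighted average: μ_n = (τ₀μ₀ + τ_data·x̄)/(τ₀+τ_data), with τ₀=1/σ₀² and τ_data=n/σ².
Here τ₀ = 1/112.1 = 0.008921 and τ_data = 15/68.8 = 0.218023, so τ_n = 0.226944.
Rearranging for μ₀: μ₀ = (μ_n·τ_n − τ_data·x̄)/τ₀ = (-13.6156·0.226944 − 0.218023·-14.5) / 0.008921 = 0.071355/0.008921 ≈ 8.0.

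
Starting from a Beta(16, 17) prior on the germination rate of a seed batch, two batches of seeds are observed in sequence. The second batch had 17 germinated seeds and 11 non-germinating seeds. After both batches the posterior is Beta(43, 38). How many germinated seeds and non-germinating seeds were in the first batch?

10 germinated seeds and 10 non-germinating seeds

Sequential conjugate updates are equivalent to a single update on the pooled data, so total successes = posterior α − prior α and total failures = posterior β − prior β.
Total across both batches: 43−16=27 germinated seeds, 38−17=21 non-germinating seeds.
Subtract the second batch: 27−17=10 germinated seeds and 21−11=10 non-germinating seeds.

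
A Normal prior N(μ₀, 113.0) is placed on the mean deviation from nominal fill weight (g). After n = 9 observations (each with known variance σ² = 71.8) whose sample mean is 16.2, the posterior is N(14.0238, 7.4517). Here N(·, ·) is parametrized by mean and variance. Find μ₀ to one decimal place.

The posterior mean is a precision-weighted average: μ_n = (τ₀μ₀ + τ_data·x̄)/(τ₀+τ_data), with τ₀=1/σ₀² and τ_data=n/σ².
Here τ₀ = 1/113.0 = 0.008850 and τ_data = 9/71.8 = 0.125348, so τ_n = 0.134198.
Rearranging for μ₀: μ₀ = (μ_n·τ_n − τ_data·x̄)/τ₀ = (14.0238·0.134198 − 0.125348·16.2) / 0.008850 = -0.148672/0.008850 ≈ -16.8.

μ₀ = -16.8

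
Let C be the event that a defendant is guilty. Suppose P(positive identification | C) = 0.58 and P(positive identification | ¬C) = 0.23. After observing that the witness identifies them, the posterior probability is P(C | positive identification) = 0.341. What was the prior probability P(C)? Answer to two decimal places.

Bayes' rule in odds form gives O(C|E) = O(C)·[P(E|C)/P(E|¬C)], hence O(C) = O(C|E)/LR.
Posterior odds = 0.341/(1−0.341) = 0.5175. LR = 0.58/0.23 = 2.5217.
Prior odds = 0.5175/2.5217 = 0.2052, so P(C) = 0.2052/(1+0.2052) ≈ 0.17.

P(C) = 0.17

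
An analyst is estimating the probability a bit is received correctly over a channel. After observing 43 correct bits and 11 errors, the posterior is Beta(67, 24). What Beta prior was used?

Beta(24, 13)

Under Beta–binomial conjugacy the posterior parameters are (a+s, b+f).
So a = 67 − 43 = 24 and b = 24 − 11 = 13.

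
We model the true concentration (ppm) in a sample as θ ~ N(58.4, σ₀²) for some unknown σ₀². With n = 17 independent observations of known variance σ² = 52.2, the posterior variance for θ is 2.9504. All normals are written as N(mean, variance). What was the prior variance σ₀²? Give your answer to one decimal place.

σ₀² = 75.4

Posterior precision equals prior precision plus data precision: 1/σ_n² = 1/σ₀² + n/σ².
So 1/σ₀² = 1/2.9504 − 17/52.2 = 0.338937 − 0.325670 = 0.013267.
Hence σ₀² = 1/0.013267 ≈ 75.4.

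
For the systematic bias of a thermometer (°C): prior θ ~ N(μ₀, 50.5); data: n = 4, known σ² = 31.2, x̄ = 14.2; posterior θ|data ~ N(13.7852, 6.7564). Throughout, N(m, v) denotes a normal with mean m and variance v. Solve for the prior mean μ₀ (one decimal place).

μ₀ = 11.1

With known observation variance, the Normal–Normal posterior has precision τ_n = τ₀ + n/σ² and mean μ_n = (τ₀μ₀ + (n/σ²)x̄)/τ_n.
Here τ₀ = 1/50.5 = 0.019802 and τ_data = 4/31.2 = 0.128205, so τ_n = 0.148007.
Rearranging for μ₀: μ₀ = (μ_n·τ_n − τ_data·x̄)/τ₀ = (13.7852·0.148007 − 0.128205·14.2) / 0.019802 = 0.219795/0.019802 ≈ 11.1.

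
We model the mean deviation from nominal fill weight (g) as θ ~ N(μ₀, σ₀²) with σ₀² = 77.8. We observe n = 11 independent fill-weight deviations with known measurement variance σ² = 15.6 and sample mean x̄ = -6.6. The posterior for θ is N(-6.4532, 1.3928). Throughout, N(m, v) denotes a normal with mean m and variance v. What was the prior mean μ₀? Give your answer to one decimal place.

The posterior mean is a precision-weighted average: μ_n = (τ₀μ₀ + τ_data·x̄)/(τ₀+τ_data), with τ₀=1/σ₀² and τ_data=n/σ².
Here τ₀ = 1/77.8 = 0.012853 and τ_data = 11/15.6 = 0.705128, so τ_n = 0.717981.
Rearranging for μ₀: μ₀ = (μ_n·τ_n − τ_data·x̄)/τ₀ = (-6.4532·0.717981 − 0.705128·-6.6) / 0.012853 = 0.020570/0.012853 ≈ 1.6.

μ₀ = 1.6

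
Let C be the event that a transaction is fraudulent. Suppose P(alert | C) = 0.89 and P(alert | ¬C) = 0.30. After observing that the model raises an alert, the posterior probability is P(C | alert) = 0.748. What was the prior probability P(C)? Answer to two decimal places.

P(C) = 0.50

In odds form, posterior odds = prior odds × likelihood ratio, so prior odds = posterior odds ÷ LR.
Posterior odds = 0.748/(1−0.748) = 2.9683. LR = 0.89/0.30 = 2.9667.
Prior odds = 2.9683/2.9667 = 1.0005, so P(C) = 1.0005/(1+1.0005) ≈ 0.50.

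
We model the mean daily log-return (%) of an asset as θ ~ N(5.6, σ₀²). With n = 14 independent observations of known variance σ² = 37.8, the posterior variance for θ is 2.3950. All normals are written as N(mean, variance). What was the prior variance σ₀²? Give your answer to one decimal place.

Posterior precision equals prior precision plus data precision: 1/σ_n² = 1/σ₀² + n/σ².
So 1/σ₀² = 1/2.3950 − 14/37.8 = 0.417537 − 0.370370 = 0.047167.
Hence σ₀² = 1/0.047167 ≈ 21.2.

σ₀² = 21.2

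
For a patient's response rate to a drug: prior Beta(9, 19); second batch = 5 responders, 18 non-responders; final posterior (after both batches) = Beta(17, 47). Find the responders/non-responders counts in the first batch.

Sequential conjugate updates are equivalent to a single update on the pooled data, so total successes = posterior α − prior α and total failures = posterior β − prior β.
Total across both batches: 17−9=8 responders, 47−19=28 non-responders.
Subtract the second batch: 8−5=3 responders and 28−18=10 non-responders.

3 responders and 10 non-responders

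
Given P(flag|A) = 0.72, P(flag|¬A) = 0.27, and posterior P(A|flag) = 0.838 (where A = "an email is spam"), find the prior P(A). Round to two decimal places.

P(A) = 0.66

In odds form, posterior odds = prior odds × likelihood ratio, so prior odds = posterior odds ÷ LR.
Posterior odds = 0.838/(1−0.838) = 5.1728. LR = 0.72/0.27 = 2.6667.
Prior odds = 5.1728/2.6667 = 1.9398, so P(A) = 1.9398/(1+1.9398) ≈ 0.66.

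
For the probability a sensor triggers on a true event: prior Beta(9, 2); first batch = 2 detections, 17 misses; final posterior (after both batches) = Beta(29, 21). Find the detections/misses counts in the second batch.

18 detections and 2 misses

Sequential conjugate updates are equivalent to a single update on the pooled data, so total successes = posterior α − prior α and total failures = posterior β − prior β.
Total across both batches: 29−9=20 detections, 21−2=19 misses.
Subtract the first batch: 20−2=18 detections and 19−17=2 misses.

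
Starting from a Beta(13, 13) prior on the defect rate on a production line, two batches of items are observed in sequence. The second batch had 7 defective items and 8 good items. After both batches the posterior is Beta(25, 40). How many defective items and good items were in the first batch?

5 defective items and 19 good items

Sequential conjugate updates are equivalent to a single update on the pooled data, so total successes = posterior α − prior α and total failures = posterior β − prior β.
Total across both batches: 25−13=12 defective items, 40−13=27 good items.
Subtract the second batch: 12−7=5 defective items and 27−8=19 good items.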